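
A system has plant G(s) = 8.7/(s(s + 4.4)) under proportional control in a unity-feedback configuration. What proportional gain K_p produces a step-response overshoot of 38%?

K_p = 6.42

From %OS = 100·exp(−πζ/√(1−ζ²)) = 38%, ζ = −ln(0.38)/√(π²+ln²(0.38)) = 0.2943.
Characteristic equation s² + 4.4s + 8.7K_p = 0 gives ζ = 4.4/(2√(8.7K_p)).
Setting ζ = 0.2943: √(8.7K_p) = 4.4/(2·0.2943) = 7.474, so K_p = 55.86/8.7 = 6.42.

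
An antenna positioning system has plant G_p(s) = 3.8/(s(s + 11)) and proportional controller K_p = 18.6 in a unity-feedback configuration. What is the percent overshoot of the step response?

6.6%

From 1 + K_pG_p(s) = 0: s² + 11s + 70.68 = 0 ⇒ ω_n = 8.407, ζ = 0.6542.
%OS = 100·exp(−πζ/√(1−ζ²)) = 100·exp(−π·0.6542/√0.572) = 6.6%.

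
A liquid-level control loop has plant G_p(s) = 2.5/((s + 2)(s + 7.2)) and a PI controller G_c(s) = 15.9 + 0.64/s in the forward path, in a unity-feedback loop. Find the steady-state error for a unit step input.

The open loop G_c(s)G_p(s) has a pole at the origin (type 1), so the static position error constant is infinite and e_ss = 1/(1+∞) = 0.

0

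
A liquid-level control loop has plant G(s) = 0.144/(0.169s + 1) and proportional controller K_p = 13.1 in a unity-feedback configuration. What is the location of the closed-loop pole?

Closed loop: T(s) = K_p·G/(1+K_p·G) = 1.886/(0.169s + 1 + 1.886), with pole at s = −(1 + 1.886)/0.169 = −17.08.

s = -17.08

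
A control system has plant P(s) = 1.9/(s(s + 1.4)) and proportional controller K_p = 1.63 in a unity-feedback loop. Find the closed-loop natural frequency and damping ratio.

With unity feedback the closed-loop characteristic equation is s² + 1.4s + 1.63·1.9 = s² + 1.4s + 3.097 = 0.
Matching s² + 2ζω_n s + ω_n²: ω_n = √3.097 = 1.76 rad/s and 2ζω_n = 1.4, so ζ = 1.4/(2·1.76) = 0.398.

ω_n = 1.76 rad/s, ζ = 0.398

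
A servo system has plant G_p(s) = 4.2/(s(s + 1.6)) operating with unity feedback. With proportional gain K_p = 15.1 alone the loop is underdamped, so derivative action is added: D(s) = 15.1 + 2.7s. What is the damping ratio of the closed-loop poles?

Forward path: (15.1 + 2.7s)·4.2/(s(s+1.6)). The closed-loop characteristic equation is s² + (1.6 + 4.2·2.7)s + 4.2·15.1 = 0.
That is s² + 12.94s + 63.42 = 0, so ω_n = 7.964 rad/s and ζ = 12.94/(2·7.964) = 0.8124.

ζ = 0.812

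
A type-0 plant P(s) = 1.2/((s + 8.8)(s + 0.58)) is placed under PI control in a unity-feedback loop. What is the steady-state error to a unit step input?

The PI controller's integrator makes the forward path type 1, so e_ss to a step is zero.

0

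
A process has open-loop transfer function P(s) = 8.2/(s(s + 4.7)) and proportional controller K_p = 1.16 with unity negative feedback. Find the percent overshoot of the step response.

2.48%

Closed-loop characteristic equation: s² + 4.7s + 9.512 = 0, so ω_n = 3.084 rad/s and ζ = 4.7/(2·3.084) = 0.762.
%OS = 100·exp(−πζ/√(1−ζ²)) = 100·exp(−π·0.762/√0.4194) = 2.48%.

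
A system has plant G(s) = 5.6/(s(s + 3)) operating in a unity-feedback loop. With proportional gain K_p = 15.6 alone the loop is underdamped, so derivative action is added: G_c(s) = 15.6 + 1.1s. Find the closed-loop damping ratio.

Forward path: (15.6 + 1.1s)·5.6/(s(s+3)). The closed-loop characteristic equation is s² + (3 + 5.6·1.1)s + 5.6·15.6 = 0.
That is s² + 9.16s + 87.36 = 0, so ω_n = 9.347 rad/s and ζ = 9.16/(2·9.347) = 0.49.

ζ = 0.49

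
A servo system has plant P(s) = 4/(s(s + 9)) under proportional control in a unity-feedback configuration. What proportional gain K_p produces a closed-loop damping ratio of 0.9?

Closed-loop characteristic equation: s² + 9s + K_p·4 = 0.
So ω_n = √(4K_p) and 2ζω_n = 9, giving ζ = 9/(2√(4K_p)).
Setting ζ = 0.9: √(4K_p) = 9/(2·0.9) = 5, so K_p = 25/4 = 6.25.

K_p = 6.25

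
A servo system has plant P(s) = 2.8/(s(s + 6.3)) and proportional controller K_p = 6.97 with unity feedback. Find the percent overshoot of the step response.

4.1%

Closed-loop characteristic equation: s² + 6.3s + 19.52 = 0, so ω_n = 4.418 rad/s and ζ = 6.3/(2·4.418) = 0.713.
%OS = 100·exp(−πζ/√(1−ζ²)) = 100·exp(−π·0.713/√0.4916) = 4.1%.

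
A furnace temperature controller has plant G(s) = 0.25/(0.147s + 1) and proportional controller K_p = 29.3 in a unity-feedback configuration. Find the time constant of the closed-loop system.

Closed loop: T(s) = K_p·G/(1+K_p·G) = 7.325/(0.147s + 1 + 7.325), with pole at s = −(1 + 7.325)/0.147 = −56.63.
Closed-loop time constant τ = 1/56.63 = 0.0177 s.

τ = 0.0177 s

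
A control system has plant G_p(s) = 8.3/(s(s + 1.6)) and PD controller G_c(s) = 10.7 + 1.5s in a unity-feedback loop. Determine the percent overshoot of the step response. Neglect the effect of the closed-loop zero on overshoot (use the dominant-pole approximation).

2.98%

Forward path: (10.7 + 1.5s)·8.3/(s(s+1.6)). The closed-loop characteristic equation is s² + (1.6 + 8.3·1.5)s + 8.3·10.7 = 0.
That is s² + 14.05s + 88.81 = 0, so ω_n = 9.424 rad/s and ζ = 14.05/(2·9.424) = 0.7454.
%OS = 100·exp(−πζ/√(1−ζ²)) = 2.98%.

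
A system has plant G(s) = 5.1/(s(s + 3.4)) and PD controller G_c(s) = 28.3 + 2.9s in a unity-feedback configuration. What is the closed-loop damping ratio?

Forward path: (28.3 + 2.9s)·5.1/(s(s+3.4)). The closed-loop characteristic equation is s² + (3.4 + 5.1·2.9)s + 5.1·28.3 = 0.
That is s² + 18.19s + 144.3 = 0, so ω_n = 12.01 rad/s and ζ = 18.19/(2·12.01) = 0.757.

ζ = 0.757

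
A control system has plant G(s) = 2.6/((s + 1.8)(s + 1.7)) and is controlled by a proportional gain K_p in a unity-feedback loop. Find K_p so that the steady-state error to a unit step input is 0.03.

K_p = 38.1

The loop is type 0, so e_ss(step) = 1/(1 + K_pos) with K_pos = K_p·G(0).
G(0) = 0.8497. Require 1/(1 + K_p·0.8497) = 0.03, so 1 + 0.8497·K_p = 33.33.
K_p = (33.33 − 1)/0.8497 = 38.1.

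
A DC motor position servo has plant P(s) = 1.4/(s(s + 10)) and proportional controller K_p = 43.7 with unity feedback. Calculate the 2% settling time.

From 1 + K_pP(s) = 0: s² + 10s + 61.18 = 0 ⇒ ω_n = 7.822, ζ = 0.6392.
2% settling time T_s ≈ 4/(ζω_n) = 4/5 = 0.8 s.

T_s ≈ 0.8 s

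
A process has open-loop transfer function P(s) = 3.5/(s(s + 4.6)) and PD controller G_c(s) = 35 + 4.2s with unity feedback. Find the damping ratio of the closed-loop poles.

ζ = 0.872

Forward path: (35 + 4.2s)·3.5/(s(s+4.6)). The closed-loop characteristic equation is s² + (4.6 + 3.5·4.2)s + 3.5·35 = 0.
That is s² + 19.3s + 122.5 = 0, so ω_n = 11.07 rad/s and ζ = 19.3/(2·11.07) = 0.8719.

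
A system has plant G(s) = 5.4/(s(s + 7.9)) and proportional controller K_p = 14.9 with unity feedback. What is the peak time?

The closed-loop denominator s² + 7.9s + 80.46 gives ω_n = √80.46 = 8.97 and ζ = 7.9/(2ω_n) = 0.4404.
Damped frequency ω_d = ω_n√(1−ζ²) = 8.053 rad/s, so peak time T_p = π/ω_d = 0.39 s.

T_p = 0.39 s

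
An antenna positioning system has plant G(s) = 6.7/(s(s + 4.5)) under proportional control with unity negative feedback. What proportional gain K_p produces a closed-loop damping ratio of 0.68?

Closed-loop characteristic equation: s² + 4.5s + K_p·6.7 = 0.
So ω_n = √(6.7K_p) and 2ζω_n = 4.5, giving ζ = 4.5/(2√(6.7K_p)).
Setting ζ = 0.68: √(6.7K_p) = 4.5/(2·0.68) = 3.309, so K_p = 10.95/6.7 = 1.63.

K_p = 1.63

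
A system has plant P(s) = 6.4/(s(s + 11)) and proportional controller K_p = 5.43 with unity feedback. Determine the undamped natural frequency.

With unity feedback the closed-loop characteristic equation is s² + 11s + 5.43·6.4 = s² + 11s + 34.75 = 0.
Matching s² + 2ζω_n s + ω_n²: ω_n = √34.75 = 5.895 rad/s and 2ζω_n = 11, so ζ = 11/(2·5.895) = 0.933.

ω_n = 5.9 rad/s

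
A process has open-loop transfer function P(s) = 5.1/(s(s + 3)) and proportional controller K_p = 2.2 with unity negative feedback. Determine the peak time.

T_p = 1.05 s

The closed-loop denominator s² + 3s + 11.22 gives ω_n = √11.22 = 3.35 and ζ = 3/(2ω_n) = 0.4478.
Damped frequency ω_d = ω_n√(1−ζ²) = 2.995 rad/s, so peak time T_p = π/ω_d = 1.05 s.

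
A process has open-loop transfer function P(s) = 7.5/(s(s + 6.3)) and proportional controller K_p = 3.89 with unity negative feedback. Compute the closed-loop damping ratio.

ζ = 0.583

1 + K_p·P(s) = 0 gives s² + 6.3s + 29.18 = 0.
So ω_n² = 29.18 ⇒ ω_n = 5.401 rad/s, and ζ = 6.3/(2ω_n) = 0.583.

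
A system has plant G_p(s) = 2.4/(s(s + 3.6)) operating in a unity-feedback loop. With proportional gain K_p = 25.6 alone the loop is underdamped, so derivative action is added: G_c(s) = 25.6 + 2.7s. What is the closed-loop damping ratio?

ζ = 0.643

Forward path: (25.6 + 2.7s)·2.4/(s(s+3.6)). The closed-loop characteristic equation is s² + (3.6 + 2.4·2.7)s + 2.4·25.6 = 0.
That is s² + 10.08s + 61.44 = 0, so ω_n = 7.838 rad/s and ζ = 10.08/(2·7.838) = 0.643.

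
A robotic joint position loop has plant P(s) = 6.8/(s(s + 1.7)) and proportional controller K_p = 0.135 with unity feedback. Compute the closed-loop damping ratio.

ζ = 0.887

With unity feedback the closed-loop characteristic equation is s² + 1.7s + 0.135·6.8 = s² + 1.7s + 0.918 = 0.
So ω_n² = 0.918 ⇒ ω_n = 0.9581 rad/s, and ζ = 1.7/(2ω_n) = 0.887.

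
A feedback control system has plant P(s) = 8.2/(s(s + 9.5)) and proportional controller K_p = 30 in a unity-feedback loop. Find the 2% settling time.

T_s ≈ 0.842 s

Closed-loop characteristic equation: s² + 9.5s + 246 = 0, so ω_n = 15.68 rad/s and ζ = 9.5/(2·15.68) = 0.3028.
2% settling time T_s ≈ 4/(ζω_n) = 4/4.75 = 0.842 s.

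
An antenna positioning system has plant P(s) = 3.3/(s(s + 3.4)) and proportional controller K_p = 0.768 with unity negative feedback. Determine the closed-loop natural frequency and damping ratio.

ω_n = 1.59 rad/s, ζ = 1.07

The closed-loop denominator is s(s+3.4) + 0.768·3.3 = s² + 3.4s + 2.534.
Matching s² + 2ζω_n s + ω_n²: ω_n = √2.534 = 1.592 rad/s and 2ζω_n = 3.4, so ζ = 3.4/(2·1.592) = 1.07.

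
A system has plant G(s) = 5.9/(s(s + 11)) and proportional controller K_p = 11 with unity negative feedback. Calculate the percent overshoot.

5.31%

The closed-loop denominator s² + 11s + 64.9 gives ω_n = √64.9 = 8.056 and ζ = 11/(2ω_n) = 0.6827.
%OS = 100·exp(−πζ/√(1−ζ²)) = 100·exp(−π·0.6827/√0.5339) = 5.31%.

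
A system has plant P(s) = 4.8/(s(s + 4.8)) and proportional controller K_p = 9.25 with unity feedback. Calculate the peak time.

Closed-loop characteristic equation: s² + 4.8s + 44.4 = 0, so ω_n = 6.663 rad/s and ζ = 4.8/(2·6.663) = 0.3602.
Damped frequency ω_d = ω_n√(1−ζ²) = 6.216 rad/s, so peak time T_p = π/ω_d = 0.505 s.

T_p = 0.505 s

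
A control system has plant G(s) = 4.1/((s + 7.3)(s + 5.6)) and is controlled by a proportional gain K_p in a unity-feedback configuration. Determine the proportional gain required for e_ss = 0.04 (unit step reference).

K_p = 239

Steady-state error for a unit step on this type-0 loop is 1/(1 + K_p·G(0)).
G(0) = 0.1003. Require 1/(1 + K_p·0.1003) = 0.04, so 1 + 0.1003·K_p = 25.
K_p = (25 − 1)/0.1003 = 239.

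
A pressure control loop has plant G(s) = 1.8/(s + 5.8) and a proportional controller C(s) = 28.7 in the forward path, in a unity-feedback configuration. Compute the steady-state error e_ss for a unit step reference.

The loop is type 0. Static position error constant K_pos = C(0)·G(0) = 28.7·0.3103 = 8.907.
Steady-state error to a unit step: e_ss = 1/(1+K_pos) = 1/9.907 = 0.101.

0.101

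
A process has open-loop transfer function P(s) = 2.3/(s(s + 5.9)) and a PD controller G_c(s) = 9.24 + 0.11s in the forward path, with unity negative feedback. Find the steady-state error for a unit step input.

The open loop G_c(s)P(s) has a pole at the origin (type 1), so the static position error constant is infinite and e_ss = 1/(1+∞) = 0.

0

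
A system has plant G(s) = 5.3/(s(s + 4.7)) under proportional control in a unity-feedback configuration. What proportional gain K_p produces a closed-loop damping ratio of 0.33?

Closed-loop characteristic equation: s² + 4.7s + K_p·5.3 = 0.
So ω_n = √(5.3K_p) and 2ζω_n = 4.7, giving ζ = 4.7/(2√(5.3K_p)).
Setting ζ = 0.33: √(5.3K_p) = 4.7/(2·0.33) = 7.121, so K_p = 50.71/5.3 = 9.57.

K_p = 9.57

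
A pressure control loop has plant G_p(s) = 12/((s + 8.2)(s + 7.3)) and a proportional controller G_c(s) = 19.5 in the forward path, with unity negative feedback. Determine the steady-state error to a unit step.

The loop is type 0. Static position error constant K_pos = G_c(0)·G_p(0) = 19.5·0.2005 = 3.909.
Steady-state error to a unit step: e_ss = 1/(1+K_pos) = 1/4.909 = 0.204.

0.204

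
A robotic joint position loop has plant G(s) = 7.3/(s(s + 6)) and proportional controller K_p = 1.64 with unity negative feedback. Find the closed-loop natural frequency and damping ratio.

1 + K_p·G(s) = 0 gives s² + 6s + 11.97 = 0.
Matching s² + 2ζω_n s + ω_n²: ω_n = √11.97 = 3.46 rad/s and 2ζω_n = 6, so ζ = 6/(2·3.46) = 0.867.

ω_n = 3.46 rad/s, ζ = 0.867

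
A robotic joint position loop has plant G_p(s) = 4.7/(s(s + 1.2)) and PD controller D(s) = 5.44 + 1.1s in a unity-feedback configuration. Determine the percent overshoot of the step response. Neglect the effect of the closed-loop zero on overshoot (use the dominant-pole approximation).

7.83%

Forward path: (5.44 + 1.1s)·4.7/(s(s+1.2)). The closed-loop characteristic equation is s² + (1.2 + 4.7·1.1)s + 4.7·5.44 = 0.
That is s² + 6.37s + 25.57 = 0, so ω_n = 5.056 rad/s and ζ = 6.37/(2·5.056) = 0.6299.
%OS = 100·exp(−πζ/√(1−ζ²)) = 7.83%.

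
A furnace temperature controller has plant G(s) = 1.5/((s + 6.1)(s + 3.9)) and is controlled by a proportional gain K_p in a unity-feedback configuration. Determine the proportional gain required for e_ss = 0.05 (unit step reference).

The loop is type 0, so e_ss(step) = 1/(1 + K_pos) with K_pos = K_p·G(0).
G(0) = 0.06305. Require 1/(1 + K_p·0.06305) = 0.05, so 1 + 0.06305·K_p = 20.
K_p = (20 − 1)/0.06305 = 301.

K_p = 301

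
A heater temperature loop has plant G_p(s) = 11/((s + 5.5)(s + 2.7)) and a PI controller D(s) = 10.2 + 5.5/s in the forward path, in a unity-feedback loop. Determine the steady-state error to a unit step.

The open loop D(s)G_p(s) has a pole at the origin (type 1), so the static position error constant is infinite and e_ss = 1/(1+∞) = 0.

0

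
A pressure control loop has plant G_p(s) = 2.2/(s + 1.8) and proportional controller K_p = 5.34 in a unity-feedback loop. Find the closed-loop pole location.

Closed-loop transfer function: T(s) = K_p·G_p(s)/(1 + K_p·G_p(s)) = 11.75/(s + 1.8 + 11.75) = 11.75/(s + 13.55).
The closed-loop pole is at s = −13.55.

s = -13.55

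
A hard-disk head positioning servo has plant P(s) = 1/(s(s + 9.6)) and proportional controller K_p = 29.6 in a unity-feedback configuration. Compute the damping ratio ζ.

ζ = 0.882

The closed-loop denominator is s(s+9.6) + 29.6·1 = s² + 9.6s + 29.6.
Matching s² + 2ζω_n s + ω_n²: ω_n = √29.6 = 5.441 rad/s and 2ζω_n = 9.6, so ζ = 9.6/(2·5.441) = 0.882.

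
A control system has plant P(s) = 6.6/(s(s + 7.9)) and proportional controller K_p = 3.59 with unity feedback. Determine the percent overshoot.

1.27%

Closed-loop characteristic equation: s² + 7.9s + 23.69 = 0, so ω_n = 4.868 rad/s and ζ = 7.9/(2·4.868) = 0.8115.
%OS = 100·exp(−πζ/√(1−ζ²)) = 100·exp(−π·0.8115/√0.3415) = 1.27%.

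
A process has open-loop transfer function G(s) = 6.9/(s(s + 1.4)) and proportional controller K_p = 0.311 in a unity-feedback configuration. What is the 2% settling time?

T_s ≈ 5.71 s

From 1 + K_pG(s) = 0: s² + 1.4s + 2.146 = 0 ⇒ ω_n = 1.465, ζ = 0.4779.
2% settling time T_s ≈ 4/(ζω_n) = 4/0.7 = 5.71 s.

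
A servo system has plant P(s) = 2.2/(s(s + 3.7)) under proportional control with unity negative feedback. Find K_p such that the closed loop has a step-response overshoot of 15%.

From %OS = 100·exp(−πζ/√(1−ζ²)) = 15%, ζ = −ln(0.15)/√(π²+ln²(0.15)) = 0.5169.
Characteristic equation s² + 3.7s + 2.2K_p = 0 gives ζ = 3.7/(2√(2.2K_p)).
Setting ζ = 0.5169: √(2.2K_p) = 3.7/(2·0.5169) = 3.579, so K_p = 12.81/2.2 = 5.82.

K_p = 5.82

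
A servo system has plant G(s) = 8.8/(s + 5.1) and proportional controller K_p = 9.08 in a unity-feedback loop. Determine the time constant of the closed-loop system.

τ = 0.0118 s

Closed-loop transfer function: T(s) = K_p·G(s)/(1 + K_p·G(s)) = 79.9/(s + 5.1 + 79.9) = 79.9/(s + 85).
Time constant τ = 1/85 = 0.0118 s.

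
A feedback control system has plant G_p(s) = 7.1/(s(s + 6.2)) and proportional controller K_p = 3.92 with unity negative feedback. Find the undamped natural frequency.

With unity feedback the closed-loop characteristic equation is s² + 6.2s + 3.92·7.1 = s² + 6.2s + 27.83 = 0.
Matching s² + 2ζω_n s + ω_n²: ω_n = √27.83 = 5.276 rad/s and 2ζω_n = 6.2, so ζ = 6.2/(2·5.276) = 0.588.

ω_n = 5.28 rad/s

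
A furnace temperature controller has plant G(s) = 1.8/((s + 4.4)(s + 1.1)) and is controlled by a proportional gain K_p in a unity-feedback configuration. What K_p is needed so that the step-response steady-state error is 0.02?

For a type-0 loop with proportional control, e_ss = 1/(1 + K_p·G(0)).
G(0) = 0.3719. Require 1/(1 + K_p·0.3719) = 0.02, so 1 + 0.3719·K_p = 50.
K_p = (50 − 1)/0.3719 = 132.

K_p = 132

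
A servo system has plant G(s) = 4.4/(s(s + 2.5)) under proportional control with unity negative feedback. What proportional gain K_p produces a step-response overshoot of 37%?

K_p = 3.9

From %OS = 100·exp(−πζ/√(1−ζ²)) = 37%, ζ = −ln(0.37)/√(π²+ln²(0.37)) = 0.3017.
Characteristic equation s² + 2.5s + 4.4K_p = 0 gives ζ = 2.5/(2√(4.4K_p)).
Setting ζ = 0.3017: √(4.4K_p) = 2.5/(2·0.3017) = 4.143, so K_p = 17.16/4.4 = 3.9.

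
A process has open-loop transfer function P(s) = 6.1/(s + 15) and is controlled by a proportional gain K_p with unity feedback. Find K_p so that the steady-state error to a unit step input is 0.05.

K_p = 46.7

Steady-state error for a unit step on this type-0 loop is 1/(1 + K_p·P(0)).
P(0) = 0.4067. Require 1/(1 + K_p·0.4067) = 0.05, so 1 + 0.4067·K_p = 20.
K_p = (20 − 1)/0.4067 = 46.7.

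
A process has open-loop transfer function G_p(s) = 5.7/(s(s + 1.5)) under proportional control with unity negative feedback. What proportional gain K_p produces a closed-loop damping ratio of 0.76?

K_p = 0.171

Closed-loop characteristic equation: s² + 1.5s + K_p·5.7 = 0.
So ω_n = √(5.7K_p) and 2ζω_n = 1.5, giving ζ = 1.5/(2√(5.7K_p)).
Setting ζ = 0.76: √(5.7K_p) = 1.5/(2·0.76) = 0.9868, so K_p = 0.9739/5.7 = 0.171.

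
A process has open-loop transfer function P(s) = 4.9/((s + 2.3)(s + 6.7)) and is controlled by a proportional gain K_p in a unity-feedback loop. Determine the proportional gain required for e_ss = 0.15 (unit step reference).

K_p = 17.8

For a type-0 loop with proportional control, e_ss = 1/(1 + K_p·P(0)).
P(0) = 0.318. Require 1/(1 + K_p·0.318) = 0.15, so 1 + 0.318·K_p = 6.667.
K_p = (6.667 − 1)/0.318 = 17.8.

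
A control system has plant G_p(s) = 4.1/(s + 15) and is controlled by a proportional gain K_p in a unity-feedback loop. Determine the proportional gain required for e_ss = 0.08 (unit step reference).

Steady-state error for a unit step on this type-0 loop is 1/(1 + K_p·G_p(0)).
G_p(0) = 0.2733. Require 1/(1 + K_p·0.2733) = 0.08, so 1 + 0.2733·K_p = 12.5.
K_p = (12.5 − 1)/0.2733 = 42.1.

K_p = 42.1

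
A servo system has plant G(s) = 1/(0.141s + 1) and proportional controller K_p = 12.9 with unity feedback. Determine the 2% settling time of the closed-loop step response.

Closed loop: T(s) = K_p·G/(1+K_p·G) = 12.9/(0.141s + 1 + 12.9), with pole at s = −(1 + 12.9)/0.141 = −98.58.
τ = 1/98.58 = 0.01014 s, so 2% settling time ≈ 4τ = 0.0406 s.

T_s ≈ 0.0406 s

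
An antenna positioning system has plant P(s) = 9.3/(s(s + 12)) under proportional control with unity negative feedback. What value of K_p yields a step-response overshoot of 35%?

K_p = 38.5

From %OS = 100·exp(−πζ/√(1−ζ²)) = 35%, ζ = −ln(0.35)/√(π²+ln²(0.35)) = 0.3169.
Characteristic equation s² + 12s + 9.3K_p = 0 gives ζ = 12/(2√(9.3K_p)).
Setting ζ = 0.3169: √(9.3K_p) = 12/(2·0.3169) = 18.93, so K_p = 358.4/9.3 = 38.5.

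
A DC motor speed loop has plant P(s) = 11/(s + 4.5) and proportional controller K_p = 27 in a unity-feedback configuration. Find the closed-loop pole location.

s = -301.5

Closed-loop transfer function: T(s) = K_p·P(s)/(1 + K_p·P(s)) = 297/(s + 4.5 + 297) = 297/(s + 301.5).
The closed-loop pole is at s = −301.5.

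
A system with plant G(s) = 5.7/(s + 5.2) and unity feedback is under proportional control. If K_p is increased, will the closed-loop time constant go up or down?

decrease

Closed-loop pole is at s = −(5.2+K_p·5.7); larger K_p moves it further left, so τ = 1/(5.2+K_p·5.7) decreases.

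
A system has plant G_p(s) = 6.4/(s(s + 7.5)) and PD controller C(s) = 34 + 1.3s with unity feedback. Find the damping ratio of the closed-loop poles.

ζ = 0.536

Forward path: (34 + 1.3s)·6.4/(s(s+7.5)). The closed-loop characteristic equation is s² + (7.5 + 6.4·1.3)s + 6.4·34 = 0.
That is s² + 15.82s + 217.6 = 0, so ω_n = 14.75 rad/s and ζ = 15.82/(2·14.75) = 0.5362.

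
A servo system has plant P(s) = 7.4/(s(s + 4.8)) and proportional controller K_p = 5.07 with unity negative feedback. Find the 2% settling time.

From 1 + K_pP(s) = 0: s² + 4.8s + 37.52 = 0 ⇒ ω_n = 6.125, ζ = 0.3918.
2% settling time T_s ≈ 4/(ζω_n) = 4/2.4 = 1.67 s.

T_s ≈ 1.67 s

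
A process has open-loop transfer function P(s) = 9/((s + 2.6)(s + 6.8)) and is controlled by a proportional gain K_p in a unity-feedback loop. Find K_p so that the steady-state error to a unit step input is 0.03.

The loop is type 0, so e_ss(step) = 1/(1 + K_pos) with K_pos = K_p·P(0).
P(0) = 0.509. Require 1/(1 + K_p·0.509) = 0.03, so 1 + 0.509·K_p = 33.33.
K_p = (33.33 − 1)/0.509 = 63.5.

K_p = 63.5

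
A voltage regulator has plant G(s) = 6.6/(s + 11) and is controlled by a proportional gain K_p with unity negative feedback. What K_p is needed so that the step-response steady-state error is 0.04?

K_p = 40

For a type-0 loop with proportional control, e_ss = 1/(1 + K_p·G(0)).
G(0) = 0.6. Require 1/(1 + K_p·0.6) = 0.04, so 1 + 0.6·K_p = 25.
K_p = (25 − 1)/0.6 = 40.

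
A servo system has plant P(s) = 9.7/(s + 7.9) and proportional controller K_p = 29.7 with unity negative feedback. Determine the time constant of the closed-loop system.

Closed-loop transfer function: T(s) = K_p·P(s)/(1 + K_p·P(s)) = 288.1/(s + 7.9 + 288.1) = 288.1/(s + 296).
Time constant τ = 1/296 = 0.00338 s.

τ = 0.00338 s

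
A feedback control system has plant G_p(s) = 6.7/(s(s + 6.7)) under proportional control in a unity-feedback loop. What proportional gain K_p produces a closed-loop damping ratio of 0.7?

K_p = 3.42

Closed-loop characteristic equation: s² + 6.7s + K_p·6.7 = 0.
So ω_n = √(6.7K_p) and 2ζω_n = 6.7, giving ζ = 6.7/(2√(6.7K_p)).
Setting ζ = 0.7: √(6.7K_p) = 6.7/(2·0.7) = 4.786, so K_p = 22.9/6.7 = 3.42.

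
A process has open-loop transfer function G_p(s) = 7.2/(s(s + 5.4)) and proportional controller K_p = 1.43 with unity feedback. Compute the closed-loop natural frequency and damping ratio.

With unity feedback the closed-loop characteristic equation is s² + 5.4s + 1.43·7.2 = s² + 5.4s + 10.3 = 0.
So ω_n² = 10.3 ⇒ ω_n = 3.209 rad/s, and ζ = 5.4/(2ω_n) = 0.841.

ω_n = 3.21 rad/s, ζ = 0.841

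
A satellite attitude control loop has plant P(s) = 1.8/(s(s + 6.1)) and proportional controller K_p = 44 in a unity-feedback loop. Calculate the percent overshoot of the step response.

31.8%

From 1 + K_pP(s) = 0: s² + 6.1s + 79.2 = 0 ⇒ ω_n = 8.899, ζ = 0.3427.
%OS = 100·exp(−πζ/√(1−ζ²)) = 100·exp(−π·0.3427/√0.8825) = 31.8%.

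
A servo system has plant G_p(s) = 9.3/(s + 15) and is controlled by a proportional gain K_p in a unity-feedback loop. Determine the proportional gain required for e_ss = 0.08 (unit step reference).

K_p = 18.5

Steady-state error for a unit step on this type-0 loop is 1/(1 + K_p·G_p(0)).
G_p(0) = 0.62. Require 1/(1 + K_p·0.62) = 0.08, so 1 + 0.62·K_p = 12.5.
K_p = (12.5 − 1)/0.62 = 18.5.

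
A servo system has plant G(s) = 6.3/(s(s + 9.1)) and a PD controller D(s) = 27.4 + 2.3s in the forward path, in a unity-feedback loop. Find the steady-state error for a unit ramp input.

0.0527

The loop has one pole at the origin (type 1). Velocity error constant K_v = lim_{s→0} s·D(s)G(s) = 27.4·6.3/9.1 = 18.97.
Steady-state error to a unit ramp: e_ss = 1/K_v = 0.0527.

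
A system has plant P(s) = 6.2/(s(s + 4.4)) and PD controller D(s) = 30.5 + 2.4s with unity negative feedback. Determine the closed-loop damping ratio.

ζ = 0.701

Forward path: (30.5 + 2.4s)·6.2/(s(s+4.4)). The closed-loop characteristic equation is s² + (4.4 + 6.2·2.4)s + 6.2·30.5 = 0.
That is s² + 19.28s + 189.1 = 0, so ω_n = 13.75 rad/s and ζ = 19.28/(2·13.75) = 0.701.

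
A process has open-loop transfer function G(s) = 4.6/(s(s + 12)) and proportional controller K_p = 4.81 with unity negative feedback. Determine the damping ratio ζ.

ζ = 1.28

The closed-loop denominator is s(s+12) + 4.81·4.6 = s² + 12s + 22.13.
Matching s² + 2ζω_n s + ω_n²: ω_n = √22.13 = 4.704 rad/s and 2ζω_n = 12, so ζ = 12/(2·4.704) = 1.28.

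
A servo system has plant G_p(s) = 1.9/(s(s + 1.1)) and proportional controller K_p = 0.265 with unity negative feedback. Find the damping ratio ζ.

1 + K_p·G_p(s) = 0 gives s² + 1.1s + 0.5035 = 0.
So ω_n² = 0.5035 ⇒ ω_n = 0.7096 rad/s, and ζ = 1.1/(2ω_n) = 0.775.

ζ = 0.775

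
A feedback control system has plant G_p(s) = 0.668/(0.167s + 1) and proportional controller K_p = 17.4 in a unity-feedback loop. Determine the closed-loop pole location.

s = -75.59

Closed loop: T(s) = K_p·G_p/(1+K_p·G_p) = 11.62/(0.167s + 1 + 11.62), with pole at s = −(1 + 11.62)/0.167 = −75.59.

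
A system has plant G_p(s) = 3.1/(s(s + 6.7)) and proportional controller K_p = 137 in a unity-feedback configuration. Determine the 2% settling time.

T_s ≈ 1.19 s

From 1 + K_pG_p(s) = 0: s² + 6.7s + 424.7 = 0 ⇒ ω_n = 20.61, ζ = 0.1626.
2% settling time T_s ≈ 4/(ζω_n) = 4/3.35 = 1.19 s.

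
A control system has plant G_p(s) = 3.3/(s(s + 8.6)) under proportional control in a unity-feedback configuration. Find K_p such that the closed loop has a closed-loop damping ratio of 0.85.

K_p = 7.76

Closed-loop characteristic equation: s² + 8.6s + K_p·3.3 = 0.
So ω_n = √(3.3K_p) and 2ζω_n = 8.6, giving ζ = 8.6/(2√(3.3K_p)).
Setting ζ = 0.85: √(3.3K_p) = 8.6/(2·0.85) = 5.059, so K_p = 25.59/3.3 = 7.76.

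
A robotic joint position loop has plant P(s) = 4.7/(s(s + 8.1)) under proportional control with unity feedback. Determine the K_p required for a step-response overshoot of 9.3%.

From %OS = 100·exp(−πζ/√(1−ζ²)) = 9.3%, ζ = −ln(0.093)/√(π²+ln²(0.093)) = 0.6031.
Characteristic equation s² + 8.1s + 4.7K_p = 0 gives ζ = 8.1/(2√(4.7K_p)).
Setting ζ = 0.6031: √(4.7K_p) = 8.1/(2·0.6031) = 6.716, so K_p = 45.1/4.7 = 9.6.

K_p = 9.6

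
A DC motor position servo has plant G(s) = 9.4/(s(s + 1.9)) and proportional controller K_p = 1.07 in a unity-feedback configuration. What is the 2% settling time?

Closed-loop characteristic equation: s² + 1.9s + 10.06 = 0, so ω_n = 3.171 rad/s and ζ = 1.9/(2·3.171) = 0.2995.
2% settling time T_s ≈ 4/(ζω_n) = 4/0.95 = 4.21 s.

T_s ≈ 4.21 s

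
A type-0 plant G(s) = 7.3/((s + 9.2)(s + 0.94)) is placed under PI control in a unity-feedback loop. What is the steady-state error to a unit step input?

0

The PI controller's integrator makes the forward path type 1, so e_ss to a step is zero.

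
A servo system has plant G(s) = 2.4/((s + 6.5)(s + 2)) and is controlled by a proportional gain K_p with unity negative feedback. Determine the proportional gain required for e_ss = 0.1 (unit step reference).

Steady-state error for a unit step on this type-0 loop is 1/(1 + K_p·G(0)).
G(0) = 0.1846. Require 1/(1 + K_p·0.1846) = 0.1, so 1 + 0.1846·K_p = 10.
K_p = (10 − 1)/0.1846 = 48.8.

K_p = 48.8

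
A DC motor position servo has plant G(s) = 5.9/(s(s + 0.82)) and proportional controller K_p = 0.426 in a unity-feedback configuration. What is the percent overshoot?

43.1%

Closed-loop characteristic equation: s² + 0.82s + 2.513 = 0, so ω_n = 1.585 rad/s and ζ = 0.82/(2·1.585) = 0.2586.
%OS = 100·exp(−πζ/√(1−ζ²)) = 100·exp(−π·0.2586/√0.9331) = 43.1%.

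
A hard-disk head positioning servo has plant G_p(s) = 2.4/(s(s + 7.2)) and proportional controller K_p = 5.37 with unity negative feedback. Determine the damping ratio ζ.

ζ = 1

With unity feedback the closed-loop characteristic equation is s² + 7.2s + 5.37·2.4 = s² + 7.2s + 12.89 = 0.
So ω_n² = 12.89 ⇒ ω_n = 3.59 rad/s, and ζ = 7.2/(2ω_n) = 1.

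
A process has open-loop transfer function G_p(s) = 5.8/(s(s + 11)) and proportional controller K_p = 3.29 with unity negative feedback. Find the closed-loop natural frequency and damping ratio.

ω_n = 4.37 rad/s, ζ = 1.26

With unity feedback the closed-loop characteristic equation is s² + 11s + 3.29·5.8 = s² + 11s + 19.08 = 0.
Matching s² + 2ζω_n s + ω_n²: ω_n = √19.08 = 4.368 rad/s and 2ζω_n = 11, so ζ = 11/(2·4.368) = 1.26.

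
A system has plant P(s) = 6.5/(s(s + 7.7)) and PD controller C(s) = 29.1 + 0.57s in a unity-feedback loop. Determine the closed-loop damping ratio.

ζ = 0.415

Forward path: (29.1 + 0.57s)·6.5/(s(s+7.7)). The closed-loop characteristic equation is s² + (7.7 + 6.5·0.57)s + 6.5·29.1 = 0.
That is s² + 11.4s + 189.2 = 0, so ω_n = 13.75 rad/s and ζ = 11.4/(2·13.75) = 0.4146.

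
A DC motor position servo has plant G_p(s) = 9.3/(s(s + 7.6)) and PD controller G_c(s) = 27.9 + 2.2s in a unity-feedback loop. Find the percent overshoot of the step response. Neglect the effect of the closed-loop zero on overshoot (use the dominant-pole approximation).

Forward path: (27.9 + 2.2s)·9.3/(s(s+7.6)). The closed-loop characteristic equation is s² + (7.6 + 9.3·2.2)s + 9.3·27.9 = 0.
That is s² + 28.06s + 259.5 = 0, so ω_n = 16.11 rad/s and ζ = 28.06/(2·16.11) = 0.871.
%OS = 100·exp(−πζ/√(1−ζ²)) = 0.381%.

0.381%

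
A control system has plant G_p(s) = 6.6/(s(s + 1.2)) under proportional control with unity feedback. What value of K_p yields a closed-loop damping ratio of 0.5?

Closed-loop characteristic equation: s² + 1.2s + K_p·6.6 = 0.
So ω_n = √(6.6K_p) and 2ζω_n = 1.2, giving ζ = 1.2/(2√(6.6K_p)).
Setting ζ = 0.5: √(6.6K_p) = 1.2/(2·0.5) = 1.2, so K_p = 1.44/6.6 = 0.218.

K_p = 0.218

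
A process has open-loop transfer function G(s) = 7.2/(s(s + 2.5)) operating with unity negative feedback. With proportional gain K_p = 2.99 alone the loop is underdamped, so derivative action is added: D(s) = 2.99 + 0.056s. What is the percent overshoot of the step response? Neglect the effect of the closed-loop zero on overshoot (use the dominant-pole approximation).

35.5%

Forward path: (2.99 + 0.056s)·7.2/(s(s+2.5)). The closed-loop characteristic equation is s² + (2.5 + 7.2·0.056)s + 7.2·2.99 = 0.
That is s² + 2.903s + 21.53 = 0, so ω_n = 4.64 rad/s and ζ = 2.903/(2·4.64) = 0.3129.
%OS = 100·exp(−πζ/√(1−ζ²)) = 35.5%.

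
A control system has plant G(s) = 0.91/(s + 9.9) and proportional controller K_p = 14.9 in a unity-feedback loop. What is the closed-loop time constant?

Closed-loop transfer function: T(s) = K_p·G(s)/(1 + K_p·G(s)) = 13.56/(s + 9.9 + 13.56) = 13.56/(s + 23.46).
Time constant τ = 1/23.46 = 0.0426 s.

τ = 0.0426 s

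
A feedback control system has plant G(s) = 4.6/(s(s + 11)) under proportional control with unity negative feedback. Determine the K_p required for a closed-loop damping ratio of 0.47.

K_p = 29.8

Closed-loop characteristic equation: s² + 11s + K_p·4.6 = 0.
So ω_n = √(4.6K_p) and 2ζω_n = 11, giving ζ = 11/(2√(4.6K_p)).
Setting ζ = 0.47: √(4.6K_p) = 11/(2·0.47) = 11.7, so K_p = 136.9/4.6 = 29.8.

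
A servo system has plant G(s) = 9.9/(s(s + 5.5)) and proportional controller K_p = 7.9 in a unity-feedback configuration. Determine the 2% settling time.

The closed-loop denominator s² + 5.5s + 78.21 gives ω_n = √78.21 = 8.844 and ζ = 5.5/(2ω_n) = 0.311.
2% settling time T_s ≈ 4/(ζω_n) = 4/2.75 = 1.45 s.

T_s ≈ 1.45 s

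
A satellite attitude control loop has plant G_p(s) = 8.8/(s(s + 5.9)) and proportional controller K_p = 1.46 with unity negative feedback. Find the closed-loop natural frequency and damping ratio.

ω_n = 3.58 rad/s, ζ = 0.823

With unity feedback the closed-loop characteristic equation is s² + 5.9s + 1.46·8.8 = s² + 5.9s + 12.85 = 0.
So ω_n² = 12.85 ⇒ ω_n = 3.584 rad/s, and ζ = 5.9/(2ω_n) = 0.823.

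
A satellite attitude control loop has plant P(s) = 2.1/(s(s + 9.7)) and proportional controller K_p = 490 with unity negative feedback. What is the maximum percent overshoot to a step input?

Closed-loop characteristic equation: s² + 9.7s + 1029 = 0, so ω_n = 32.08 rad/s and ζ = 9.7/(2·32.08) = 0.1512.
%OS = 100·exp(−πζ/√(1−ζ²)) = 100·exp(−π·0.1512/√0.9771) = 61.8%.

61.8%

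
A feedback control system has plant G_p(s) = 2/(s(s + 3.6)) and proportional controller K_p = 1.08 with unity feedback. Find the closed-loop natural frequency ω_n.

ω_n = 1.47 rad/s

1 + K_p·G_p(s) = 0 gives s² + 3.6s + 2.16 = 0.
So ω_n² = 2.16 ⇒ ω_n = 1.47 rad/s, and ζ = 3.6/(2ω_n) = 1.22.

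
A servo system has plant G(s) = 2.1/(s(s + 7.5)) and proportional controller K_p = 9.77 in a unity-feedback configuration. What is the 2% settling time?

The closed-loop denominator s² + 7.5s + 20.52 gives ω_n = √20.52 = 4.53 and ζ = 7.5/(2ω_n) = 0.8279.
2% settling time T_s ≈ 4/(ζω_n) = 4/3.75 = 1.07 s.

T_s ≈ 1.07 s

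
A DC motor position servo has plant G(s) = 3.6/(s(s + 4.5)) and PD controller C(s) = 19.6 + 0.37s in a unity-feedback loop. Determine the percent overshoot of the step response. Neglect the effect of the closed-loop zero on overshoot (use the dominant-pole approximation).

31.3%

Forward path: (19.6 + 0.37s)·3.6/(s(s+4.5)). The closed-loop characteristic equation is s² + (4.5 + 3.6·0.37)s + 3.6·19.6 = 0.
That is s² + 5.832s + 70.56 = 0, so ω_n = 8.4 rad/s and ζ = 5.832/(2·8.4) = 0.3471.
%OS = 100·exp(−πζ/√(1−ζ²)) = 31.3%.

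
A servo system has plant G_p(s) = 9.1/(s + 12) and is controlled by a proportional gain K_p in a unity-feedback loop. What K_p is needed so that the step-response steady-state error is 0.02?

The loop is type 0, so e_ss(step) = 1/(1 + K_pos) with K_pos = K_p·G_p(0).
G_p(0) = 0.7583. Require 1/(1 + K_p·0.7583) = 0.02, so 1 + 0.7583·K_p = 50.
K_p = (50 − 1)/0.7583 = 64.6.

K_p = 64.6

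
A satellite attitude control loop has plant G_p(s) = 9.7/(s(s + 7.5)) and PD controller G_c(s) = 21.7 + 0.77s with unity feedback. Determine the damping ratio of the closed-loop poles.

Forward path: (21.7 + 0.77s)·9.7/(s(s+7.5)). The closed-loop characteristic equation is s² + (7.5 + 9.7·0.77)s + 9.7·21.7 = 0.
That is s² + 14.97s + 210.5 = 0, so ω_n = 14.51 rad/s and ζ = 14.97/(2·14.51) = 0.5159.

ζ = 0.516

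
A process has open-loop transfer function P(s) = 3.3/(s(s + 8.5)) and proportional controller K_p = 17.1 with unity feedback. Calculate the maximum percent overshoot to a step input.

The closed-loop denominator s² + 8.5s + 56.43 gives ω_n = √56.43 = 7.512 and ζ = 8.5/(2ω_n) = 0.5658.
%OS = 100·exp(−πζ/√(1−ζ²)) = 100·exp(−π·0.5658/√0.6799) = 11.6%.

11.6%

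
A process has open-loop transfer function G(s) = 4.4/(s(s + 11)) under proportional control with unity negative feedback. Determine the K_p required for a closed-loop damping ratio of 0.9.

Closed-loop characteristic equation: s² + 11s + K_p·4.4 = 0.
So ω_n = √(4.4K_p) and 2ζω_n = 11, giving ζ = 11/(2√(4.4K_p)).
Setting ζ = 0.9: √(4.4K_p) = 11/(2·0.9) = 6.111, so K_p = 37.35/4.4 = 8.49.

K_p = 8.49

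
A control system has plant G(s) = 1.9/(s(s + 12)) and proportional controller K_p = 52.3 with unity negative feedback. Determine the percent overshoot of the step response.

9.37%

The closed-loop denominator s² + 12s + 99.37 gives ω_n = √99.37 = 9.968 and ζ = 12/(2ω_n) = 0.6019.
%OS = 100·exp(−πζ/√(1−ζ²)) = 100·exp(−π·0.6019/√0.6377) = 9.37%.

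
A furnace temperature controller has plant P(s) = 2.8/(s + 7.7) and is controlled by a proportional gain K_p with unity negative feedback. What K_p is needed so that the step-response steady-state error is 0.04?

K_p = 66

For a type-0 loop with proportional control, e_ss = 1/(1 + K_p·P(0)).
P(0) = 0.3636. Require 1/(1 + K_p·0.3636) = 0.04, so 1 + 0.3636·K_p = 25.
K_p = (25 − 1)/0.3636 = 66.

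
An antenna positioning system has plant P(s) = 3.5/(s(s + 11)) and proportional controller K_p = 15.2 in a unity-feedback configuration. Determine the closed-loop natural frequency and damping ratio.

ω_n = 7.29 rad/s, ζ = 0.754

With unity feedback the closed-loop characteristic equation is s² + 11s + 15.2·3.5 = s² + 11s + 53.2 = 0.
So ω_n² = 53.2 ⇒ ω_n = 7.294 rad/s, and ζ = 11/(2ω_n) = 0.754.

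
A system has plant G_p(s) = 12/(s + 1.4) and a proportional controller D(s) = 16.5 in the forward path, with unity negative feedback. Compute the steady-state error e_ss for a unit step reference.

The loop is type 0. Static position error constant K_pos = D(0)·G_p(0) = 16.5·8.571 = 141.4.
Steady-state error to a unit step: e_ss = 1/(1+K_pos) = 1/142.4 = 0.00702.

0.00702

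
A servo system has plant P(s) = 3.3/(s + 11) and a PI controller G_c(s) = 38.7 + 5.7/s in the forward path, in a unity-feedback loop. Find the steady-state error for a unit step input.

0

The open loop G_c(s)P(s) has a pole at the origin (type 1), so the static position error constant is infinite and e_ss = 1/(1+∞) = 0.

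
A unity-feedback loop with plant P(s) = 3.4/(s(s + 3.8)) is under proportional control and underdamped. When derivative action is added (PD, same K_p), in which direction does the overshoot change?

decrease

With PD the characteristic equation becomes s² + (a + K·K_d)s + K·K_p = 0; the damping term grows, ζ rises, overshoot falls.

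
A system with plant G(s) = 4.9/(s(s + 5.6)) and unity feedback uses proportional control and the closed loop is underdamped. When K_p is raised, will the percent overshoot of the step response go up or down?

Characteristic equation s² + 5.6s + K_p·4.9 = 0: raising K_p raises ω_n while 2ζω_n = 5.6 is fixed, so ζ falls and overshoot grows.

increase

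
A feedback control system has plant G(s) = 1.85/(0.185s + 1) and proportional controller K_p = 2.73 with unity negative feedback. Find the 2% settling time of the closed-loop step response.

T_s ≈ 0.122 s

Closed loop: T(s) = K_p·G/(1+K_p·G) = 5.051/(0.185s + 1 + 5.051), with pole at s = −(1 + 5.051)/0.185 = −32.71.
τ = 1/32.71 = 0.03058 s, so 2% settling time ≈ 4τ = 0.122 s.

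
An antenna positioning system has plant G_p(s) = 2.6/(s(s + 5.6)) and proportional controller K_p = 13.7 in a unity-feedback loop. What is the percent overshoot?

18.8%

From 1 + K_pG_p(s) = 0: s² + 5.6s + 35.62 = 0 ⇒ ω_n = 5.968, ζ = 0.4691.
%OS = 100·exp(−πζ/√(1−ζ²)) = 100·exp(−π·0.4691/√0.7799) = 18.8%.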